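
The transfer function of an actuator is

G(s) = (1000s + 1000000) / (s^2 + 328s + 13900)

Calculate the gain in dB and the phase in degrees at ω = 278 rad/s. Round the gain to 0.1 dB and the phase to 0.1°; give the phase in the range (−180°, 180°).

Substitute s = j278:
Numerator: 1000(j278) + 1000000 = 1000000 + j278000
Denominator: (j278)^2 + 328(j278) + 13900 = -63384 + j91184
|N| = √(1000000² + 278000²) ≈ 1.0379e+06, ∠N ≈ 15.54°
|D| = √(63384² + 91184²) ≈ 1.1105e+05, ∠D ≈ 124.80°
|G| = 1.0379e+06 / 1.1105e+05 ≈ 9.3462
Gain = 20 log₁₀(9.3462) ≈ 19.41 dB
∠G = 15.54° − 124.80° = -109.26°

19.4 dB, -109.3°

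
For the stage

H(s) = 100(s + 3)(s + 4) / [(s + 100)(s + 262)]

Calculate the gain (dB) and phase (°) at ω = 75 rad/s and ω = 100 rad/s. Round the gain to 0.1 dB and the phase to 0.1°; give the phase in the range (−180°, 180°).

ω = 75: 24.4 dB, 121.8°; ω = 100: 28.0 dB, 110.1°

At s = jω = j75:
zero (s+3): 3 + j75 → |·| = √(3²+75²) = √5634 ≈ 75.06, ∠ = arctan(75/3) ≈ 87.71°
zero (s+4): 4 + j75 → |·| = √(4²+75²) = √5641 ≈ 75.107, ∠ = arctan(75/4) ≈ 86.95°
pole (s+100): 100 + j75 → |·| = √(100²+75²) = √15625 ≈ 125, ∠ = arctan(75/100) ≈ 36.87°
pole (s+262): 262 + j75 → |·| = √(262²+75²) = √74269 ≈ 272.52, ∠ = arctan(75/262) ≈ 15.97°
|H| = 100 · 5637.5 / 34065 ≈ 16.549
Gain = 20 log₁₀(16.549) ≈ 24.38 dB
∠H = 174.66° − 52.84° = 121.82°

At s = jω = j100:
zero (s+3): 3 + j100 → |·| = √(3²+100²) = √10009 ≈ 100.04, ∠ = arctan(100/3) ≈ 88.28°
zero (s+4): 4 + j100 → |·| = √(4²+100²) = √10016 ≈ 100.08, ∠ = arctan(100/4) ≈ 87.71°
pole (s+100): 100 + j100 → |·| = √(100²+100²) = √20000 ≈ 141.42, ∠ = arctan(100/100) ≈ 45.00°
pole (s+262): 262 + j100 → |·| = √(262²+100²) = √78644 ≈ 280.44, ∠ = arctan(100/262) ≈ 20.89°
|H| = 100 · 10012 / 39660 ≈ 25.245
Gain = 20 log₁₀(25.245) ≈ 28.04 dB
∠H = 175.99° − 65.89° = 110.10°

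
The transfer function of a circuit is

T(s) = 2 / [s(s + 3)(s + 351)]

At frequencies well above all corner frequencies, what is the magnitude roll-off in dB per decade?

-60 dB/decade

Each pole contributes −20 dB/decade at high frequency; each zero contributes +20 dB/decade.
Net: 0 zero(s) − 3 pole(s) → -60 dB/decade.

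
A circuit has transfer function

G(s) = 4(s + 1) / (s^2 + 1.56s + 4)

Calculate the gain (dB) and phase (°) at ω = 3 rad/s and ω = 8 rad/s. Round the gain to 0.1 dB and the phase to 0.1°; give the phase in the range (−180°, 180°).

At s = jω = j3:
zero (s+1): 1 + j3 → |·| = √(1²+3²) = √10 ≈ 3.1623, ∠ = arctan(3/1) ≈ 71.57°
quadratic: (j3)² + 1.56·j3 + 4 = -5 + j4.68 → |·| ≈ 6.8485, ∠ ≈ 136.89°
|G| = 4 · 3.1623 / 6.8485 ≈ 1.847
Gain = 20 log₁₀(1.847) ≈ 5.33 dB
∠G = 71.57° − 136.89° = -65.32°

At s = jω = j8:
zero (s+1): 1 + j8 → |·| = √(1²+8²) = √65 ≈ 8.0623, ∠ = arctan(8/1) ≈ 82.87°
quadratic: (j8)² + 1.56·j8 + 4 = -60 + j12.48 → |·| ≈ 61.284, ∠ ≈ 168.25°
|G| = 4 · 8.0623 / 61.284 ≈ 0.52623
Gain = 20 log₁₀(0.52623) ≈ -5.58 dB
∠G = 82.87° − 168.25° = -85.38°

ω = 3: 5.3 dB, -65.3°; ω = 8: -5.6 dB, -85.4°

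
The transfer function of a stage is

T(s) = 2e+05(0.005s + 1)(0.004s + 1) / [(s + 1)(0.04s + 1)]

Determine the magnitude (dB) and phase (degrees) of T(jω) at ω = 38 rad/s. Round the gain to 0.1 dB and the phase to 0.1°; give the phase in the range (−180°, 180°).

69.5 dB, -125.8°

At ω = 38 rad/s:
zero (1 + j38·0.005) = 1 + j0.19 → |·| ≈ 1.0179, ∠ ≈ 10.76°
zero (1 + j38·0.004) = 1 + j0.152 → |·| ≈ 1.0115, ∠ ≈ 8.64°
pole (1 + j38·1) = 1 + j38 → |·| ≈ 38.013, ∠ ≈ 88.49°
pole (1 + j38·0.04) = 1 + j1.52 → |·| ≈ 1.8195, ∠ ≈ 56.66°
|T| = 2e+05 · 1.0179 · 1.0115 / (38.013 · 1.8195) ≈ 2977.3
Gain = 20 log₁₀(2977.3) ≈ 69.48 dB
∠T = (10.76° + 8.64°) − (88.49° + 56.66°) = -125.75°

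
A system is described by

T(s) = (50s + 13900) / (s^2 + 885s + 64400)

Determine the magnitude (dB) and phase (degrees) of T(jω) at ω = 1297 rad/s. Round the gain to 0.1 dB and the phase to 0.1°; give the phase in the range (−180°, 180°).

Substitute s = j1297:
Numerator: 50(j1297) + 13900 = 13900 + j64850
Denominator: (j1297)^2 + 885(j1297) + 64400 = -1617809 + j1147845
|N| = √(13900² + 64850²) ≈ 66323, ∠N ≈ 77.90°
|D| = √(1617809² + 1147845²) ≈ 1.9836e+06, ∠D ≈ 144.64°
|T| = 66323 / 1.9836e+06 ≈ 0.033436
Gain = 20 log₁₀(0.033436) ≈ -29.52 dB
∠T = 77.90° − 144.64° = -66.74°

-29.5 dB, -66.7°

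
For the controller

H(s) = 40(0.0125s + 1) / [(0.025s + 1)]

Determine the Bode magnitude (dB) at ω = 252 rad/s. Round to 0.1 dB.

26.3 dB

At ω = 252 rad/s:
zero (1 + j252·0.0125) = 1 + j3.15 → |·| ≈ 3.3049, ∠ ≈ 72.39°
pole (1 + j252·0.025) = 1 + j6.3 → |·| ≈ 6.3789, ∠ ≈ 80.98°
|H| = 40 · 3.3049 / (6.3789) ≈ 20.724
Gain = 20 log₁₀(20.724) ≈ 26.33 dB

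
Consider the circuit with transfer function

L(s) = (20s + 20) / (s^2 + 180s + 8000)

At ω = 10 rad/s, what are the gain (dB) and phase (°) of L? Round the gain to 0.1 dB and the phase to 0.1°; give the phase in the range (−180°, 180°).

-32.1 dB, 71.5°

Substitute s = j10:
Numerator: 20(j10) + 20 = 20 + j200
Denominator: (j10)^2 + 180(j10) + 8000 = 7900 + j1800
|N| = √(20² + 200²) ≈ 201, ∠N ≈ 84.29°
|D| = √(7900² + 1800²) ≈ 8102.5, ∠D ≈ 12.84°
|L| = 201 / 8102.5 ≈ 0.024807
Gain = 20 log₁₀(0.024807) ≈ -32.11 dB
∠L = 84.29° − 12.84° = 71.45°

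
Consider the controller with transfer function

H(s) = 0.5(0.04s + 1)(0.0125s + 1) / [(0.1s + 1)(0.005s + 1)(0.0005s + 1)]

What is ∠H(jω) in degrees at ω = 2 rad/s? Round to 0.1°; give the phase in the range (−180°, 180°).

-5.9°

At ω = 2 rad/s:
zero (1 + j2·0.04) = 1 + j0.08 → |·| ≈ 1.0032, ∠ ≈ 4.57°
zero (1 + j2·0.0125) = 1 + j0.025 → |·| ≈ 1.0003, ∠ ≈ 1.43°
pole (1 + j2·0.1) = 1 + j0.2 → |·| ≈ 1.0198, ∠ ≈ 11.31°
pole (1 + j2·0.005) = 1 + j0.01 → |·| ≈ 1, ∠ ≈ 0.57°
pole (1 + j2·0.0005) = 1 + j0.001 → |·| ≈ 1, ∠ ≈ 0.06°
∠H = (4.57° + 1.43°) − (11.31° + 0.57° + 0.06°) = -5.94°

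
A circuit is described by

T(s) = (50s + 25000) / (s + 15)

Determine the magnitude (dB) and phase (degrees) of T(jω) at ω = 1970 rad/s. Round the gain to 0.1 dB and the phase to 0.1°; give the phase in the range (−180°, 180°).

Substitute s = j1970:
Numerator: 50(j1970) + 25000 = 25000 + j98500
Denominator: (j1970) + 15 = 15 + j1970
|N| = √(25000² + 98500²) ≈ 1.0162e+05, ∠N ≈ 75.76°
|D| = √(15² + 1970²) ≈ 1970.1, ∠D ≈ 89.56°
|T| = 1.0162e+05 / 1970.1 ≈ 51.581
Gain = 20 log₁₀(51.581) ≈ 34.25 dB
∠T = 75.76° − 89.56° = -13.80°

34.3 dB, -13.8°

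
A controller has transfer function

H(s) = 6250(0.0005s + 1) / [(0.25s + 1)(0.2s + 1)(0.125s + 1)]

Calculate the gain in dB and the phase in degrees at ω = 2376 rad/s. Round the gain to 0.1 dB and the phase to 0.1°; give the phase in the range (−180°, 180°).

At ω = 2376 rad/s:
zero (1 + j2376·0.0005) = 1 + j1.188 → |·| ≈ 1.5529, ∠ ≈ 49.91°
pole (1 + j2376·0.25) = 1 + j594 → |·| ≈ 594, ∠ ≈ 89.90°
pole (1 + j2376·0.2) = 1 + j475.2 → |·| ≈ 475.2, ∠ ≈ 89.88°
pole (1 + j2376·0.125) = 1 + j297 → |·| ≈ 297, ∠ ≈ 89.81°
|H| = 6250 · 1.5529 / (594 · 475.2 · 297) ≈ 0.00011577
Gain = 20 log₁₀(0.00011577) ≈ -78.73 dB
∠H = (49.91°) − (89.90° + 89.88° + 89.81°) = -219.68° ≡ 140.32° (principal value)

-78.7 dB, 140.3°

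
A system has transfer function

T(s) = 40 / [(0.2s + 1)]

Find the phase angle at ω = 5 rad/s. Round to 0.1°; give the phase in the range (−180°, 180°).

At ω = 5 rad/s:
pole (1 + j5·0.2) = 1 + j1 → |·| ≈ 1.4142, ∠ ≈ 45.00°
∠T = (0°) − (45.00°) = -45.00°

-45.0°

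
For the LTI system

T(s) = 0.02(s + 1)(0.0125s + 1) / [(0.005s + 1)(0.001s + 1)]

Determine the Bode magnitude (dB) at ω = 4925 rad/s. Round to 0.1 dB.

At ω = 4925 rad/s:
zero (1 + j4925·1) = 1 + j4925 → |·| ≈ 4925, ∠ ≈ 89.99°
zero (1 + j4925·0.0125) = 1 + j61.5625 → |·| ≈ 61.571, ∠ ≈ 89.07°
pole (1 + j4925·0.005) = 1 + j24.625 → |·| ≈ 24.645, ∠ ≈ 87.67°
pole (1 + j4925·0.001) = 1 + j4.925 → |·| ≈ 5.0255, ∠ ≈ 78.52°
|T| = 0.02 · 4925 · 61.571 / (24.645 · 5.0255) ≈ 48.967
Gain = 20 log₁₀(48.967) ≈ 33.80 dB

33.8 dB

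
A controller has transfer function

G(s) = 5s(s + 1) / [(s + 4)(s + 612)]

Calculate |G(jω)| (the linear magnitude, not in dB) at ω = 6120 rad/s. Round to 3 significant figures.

At s = jω = j6120:
zero (s+1): 1 + j6120 → |·| = √(1²+6120²) = √37454401 ≈ 6120, ∠ = arctan(6120/1) ≈ 89.99°
zero at origin: s = j6120 → |·| = 6120, ∠ = 90.00°
pole (s+4): 4 + j6120 → |·| = √(4²+6120²) = √37454416 ≈ 6120, ∠ = arctan(6120/4) ≈ 89.96°
pole (s+612): 612 + j6120 → |·| = √(612²+6120²) = √37828944 ≈ 6150.5, ∠ = arctan(6120/612) ≈ 84.29°
|G| = 5 · 3.7454e+07 / 3.7641e+07 ≈ 4.9752

4.98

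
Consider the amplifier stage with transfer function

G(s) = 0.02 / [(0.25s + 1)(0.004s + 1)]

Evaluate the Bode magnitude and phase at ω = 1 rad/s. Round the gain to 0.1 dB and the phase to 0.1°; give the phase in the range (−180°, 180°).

-34.2 dB, -14.3°

At ω = 1 rad/s:
pole (1 + j1·0.25) = 1 + j0.25 → |·| ≈ 1.0308, ∠ ≈ 14.04°
pole (1 + j1·0.004) = 1 + j0.004 → |·| ≈ 1, ∠ ≈ 0.23°
|G| = 0.02 · 1 / (1.0308 · 1) ≈ 0.019402
Gain = 20 log₁₀(0.019402) ≈ -34.24 dB
∠G = (0°) − (14.04° + 0.23°) = -14.27°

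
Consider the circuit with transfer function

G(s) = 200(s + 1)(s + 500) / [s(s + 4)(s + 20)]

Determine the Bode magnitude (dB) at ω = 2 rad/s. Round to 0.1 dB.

At s = jω = j2:
zero (s+1): 1 + j2 → |·| = √(1²+2²) = √5 ≈ 2.2361, ∠ = arctan(2/1) ≈ 63.43°
zero (s+500): 500 + j2 → |·| = √(500²+2²) = √250004 ≈ 500, ∠ = arctan(2/500) ≈ 0.23°
pole (s+4): 4 + j2 → |·| = √(4²+2²) = √20 ≈ 4.4721, ∠ = arctan(2/4) ≈ 26.57°
pole (s+20): 20 + j2 → |·| = √(20²+2²) = √404 ≈ 20.1, ∠ = arctan(2/20) ≈ 5.71°
pole at origin: |s| = 2, ∠ = 90.00° (in denominator)
|G| = 200 · 1118 / 179.78 ≈ 1243.7
Gain = 20 log₁₀(1243.7) ≈ 61.89 dB

61.9 dB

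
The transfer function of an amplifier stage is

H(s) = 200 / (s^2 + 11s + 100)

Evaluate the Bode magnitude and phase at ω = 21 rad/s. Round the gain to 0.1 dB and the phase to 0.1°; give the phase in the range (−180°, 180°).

-6.3 dB, -145.9°

At s = jω = j21:
quadratic: (j21)² + 11·j21 + 100 = -341 + j231 → |·| ≈ 411.88, ∠ ≈ 145.89°
|H| = 200 / 411.88 ≈ 0.48558
Gain = 20 log₁₀(0.48558) ≈ -6.27 dB
∠H = 0.00° − 145.89° = -145.89°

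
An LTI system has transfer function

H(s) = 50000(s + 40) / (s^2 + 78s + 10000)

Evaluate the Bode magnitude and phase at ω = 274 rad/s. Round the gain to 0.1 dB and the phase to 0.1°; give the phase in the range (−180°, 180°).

At s = jω = j274:
zero (s+40): 40 + j274 → |·| = √(40²+274²) = √76676 ≈ 276.9, ∠ = arctan(274/40) ≈ 81.69°
quadratic: (j274)² + 78·j274 + 10000 = -65076 + j21372 → |·| ≈ 68496, ∠ ≈ 161.82°
|H| = 50000 · 276.9 / 68496 ≈ 202.13
Gain = 20 log₁₀(202.13) ≈ 46.11 dB
∠H = 81.69° − 161.82° = -80.13°

46.1 dB, -80.1°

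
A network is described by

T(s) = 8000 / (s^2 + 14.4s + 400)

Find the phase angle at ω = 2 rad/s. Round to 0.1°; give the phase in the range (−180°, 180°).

-4.2°

At s = jω = j2:
quadratic: (j2)² + 14.4·j2 + 400 = 396 + j28.8 → |·| ≈ 397.05, ∠ ≈ 4.16°
∠T = 0.00° − 4.16° = -4.16°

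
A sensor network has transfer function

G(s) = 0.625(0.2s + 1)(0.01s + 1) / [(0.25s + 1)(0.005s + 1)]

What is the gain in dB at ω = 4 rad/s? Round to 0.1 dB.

-4.9 dB

At ω = 4 rad/s:
zero (1 + j4·0.2) = 1 + j0.8 → |·| ≈ 1.2806, ∠ ≈ 38.66°
zero (1 + j4·0.01) = 1 + j0.04 → |·| ≈ 1.0008, ∠ ≈ 2.29°
pole (1 + j4·0.25) = 1 + j1 → |·| ≈ 1.4142, ∠ ≈ 45.00°
pole (1 + j4·0.005) = 1 + j0.02 → |·| ≈ 1.0002, ∠ ≈ 1.15°
|G| = 0.625 · 1.2806 · 1.0008 / (1.4142 · 1.0002) ≈ 0.5663
Gain = 20 log₁₀(0.5663) ≈ -4.94 dB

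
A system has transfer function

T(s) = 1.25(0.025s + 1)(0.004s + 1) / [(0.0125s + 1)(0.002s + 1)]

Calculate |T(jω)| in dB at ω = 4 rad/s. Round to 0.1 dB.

At ω = 4 rad/s:
zero (1 + j4·0.025) = 1 + j0.1 → |·| ≈ 1.005, ∠ ≈ 5.71°
zero (1 + j4·0.004) = 1 + j0.016 → |·| ≈ 1.0001, ∠ ≈ 0.92°
pole (1 + j4·0.0125) = 1 + j0.05 → |·| ≈ 1.0012, ∠ ≈ 2.86°
pole (1 + j4·0.002) = 1 + j0.008 → |·| ≈ 1, ∠ ≈ 0.46°
|T| = 1.25 · 1.005 · 1.0001 / (1.0012 · 1) ≈ 1.2549
Gain = 20 log₁₀(1.2549) ≈ 1.97 dB

2.0 dB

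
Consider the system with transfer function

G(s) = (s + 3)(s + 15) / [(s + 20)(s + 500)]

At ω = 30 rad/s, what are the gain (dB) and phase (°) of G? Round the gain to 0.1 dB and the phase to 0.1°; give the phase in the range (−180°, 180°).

At s = jω = j30:
zero (s+3): 3 + j30 → |·| = √(3²+30²) = √909 ≈ 30.15, ∠ = arctan(30/3) ≈ 84.29°
zero (s+15): 15 + j30 → |·| = √(15²+30²) = √1125 ≈ 33.541, ∠ = arctan(30/15) ≈ 63.43°
pole (s+20): 20 + j30 → |·| = √(20²+30²) = √1300 ≈ 36.056, ∠ = arctan(30/20) ≈ 56.31°
pole (s+500): 500 + j30 → |·| = √(500²+30²) = √250900 ≈ 500.9, ∠ = arctan(30/500) ≈ 3.43°
|G| = 1 · 1011.3 / 18060 ≈ 0.055997
Gain = 20 log₁₀(0.055997) ≈ -25.04 dB
∠G = 147.72° − 59.74° = 87.98°

-25.0 dB, 88.0°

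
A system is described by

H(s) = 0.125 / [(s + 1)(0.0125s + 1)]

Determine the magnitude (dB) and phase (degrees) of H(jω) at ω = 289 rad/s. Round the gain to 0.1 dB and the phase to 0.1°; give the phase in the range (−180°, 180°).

-78.8 dB, -164.3°

At ω = 289 rad/s:
pole (1 + j289·1) = 1 + j289 → |·| ≈ 289, ∠ ≈ 89.80°
pole (1 + j289·0.0125) = 1 + j3.6125 → |·| ≈ 3.7484, ∠ ≈ 74.53°
|H| = 0.125 · 1 / (289 · 3.7484) ≈ 0.00011539
Gain = 20 log₁₀(0.00011539) ≈ -78.76 dB
∠H = (0°) − (89.80° + 74.53°) = -164.33°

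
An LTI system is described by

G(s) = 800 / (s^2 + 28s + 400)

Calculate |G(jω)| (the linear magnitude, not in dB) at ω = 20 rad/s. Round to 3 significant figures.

1.43

At s = jω = j20:
quadratic: (j20)² + 28·j20 + 400 = 0 + j560 → |·| ≈ 560, ∠ ≈ 90.00°
|G| = 800 / 560 ≈ 1.4286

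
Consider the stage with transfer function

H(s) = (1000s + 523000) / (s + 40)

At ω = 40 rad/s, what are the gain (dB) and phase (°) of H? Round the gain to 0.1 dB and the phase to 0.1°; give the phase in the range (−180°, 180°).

79.3 dB, -40.6°

Substitute s = j40:
Numerator: 1000(j40) + 523000 = 523000 + j40000
Denominator: (j40) + 40 = 40 + j40
|N| = √(523000² + 40000²) ≈ 5.2453e+05, ∠N ≈ 4.37°
|D| = √(40² + 40²) ≈ 56.569, ∠D ≈ 45.00°
|H| = 5.2453e+05 / 56.569 ≈ 9272.4
Gain = 20 log₁₀(9272.4) ≈ 79.34 dB
∠H = 4.37° − 45.00° = -40.63°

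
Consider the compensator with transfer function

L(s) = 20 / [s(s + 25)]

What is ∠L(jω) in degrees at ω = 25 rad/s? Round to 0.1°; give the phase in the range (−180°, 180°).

At s = jω = j25:
pole (s+25): 25 + j25 → |·| = √(25²+25²) = √1250 ≈ 35.355, ∠ = arctan(25/25) ≈ 45.00°
pole at origin: |s| = 25, ∠ = 90.00° (in denominator)
∠L = 0.00° − 135.00° = -135.00°

-135.0°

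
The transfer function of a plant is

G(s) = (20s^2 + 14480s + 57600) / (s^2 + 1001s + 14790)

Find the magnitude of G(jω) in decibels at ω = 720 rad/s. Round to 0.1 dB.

24.4 dB

Substitute s = j720:
Numerator: 20(j720)^2 + 14480(j720) + 57600 = -10310400 + j10425600
Denominator: (j720)^2 + 1001(j720) + 14790 = -503610 + j720720
|N| = √(10310400² + 10425600²) ≈ 1.4663e+07, ∠N ≈ 134.68°
|D| = √(503610² + 720720²) ≈ 8.7924e+05, ∠D ≈ 124.94°
|G| = 1.4663e+07 / 8.7924e+05 ≈ 16.677
Gain = 20 log₁₀(16.677) ≈ 24.44 dB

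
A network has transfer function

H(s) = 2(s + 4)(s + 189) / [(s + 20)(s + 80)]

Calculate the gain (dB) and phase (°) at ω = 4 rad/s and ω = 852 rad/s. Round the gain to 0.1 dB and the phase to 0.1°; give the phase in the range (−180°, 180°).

ω = 4: 2.3 dB, 32.0°; ω = 852: 6.2 dB, -6.1°

At s = jω = j4:
zero (s+4): 4 + j4 → |·| = √(4²+4²) = √32 ≈ 5.6569, ∠ = arctan(4/4) ≈ 45.00°
zero (s+189): 189 + j4 → |·| = √(189²+4²) = √35737 ≈ 189.04, ∠ = arctan(4/189) ≈ 1.21°
pole (s+20): 20 + j4 → |·| = √(20²+4²) = √416 ≈ 20.396, ∠ = arctan(4/20) ≈ 11.31°
pole (s+80): 80 + j4 → |·| = √(80²+4²) = √6416 ≈ 80.1, ∠ = arctan(4/80) ≈ 2.86°
|H| = 2 · 1069.4 / 1633.7 ≈ 1.3092
Gain = 20 log₁₀(1.3092) ≈ 2.34 dB
∠H = 46.21° − 14.17° = 32.04°

At s = jω = j852:
zero (s+4): 4 + j852 → |·| = √(4²+852²) = √725920 ≈ 852.01, ∠ = arctan(852/4) ≈ 89.73°
zero (s+189): 189 + j852 → |·| = √(189²+852²) = √761625 ≈ 872.71, ∠ = arctan(852/189) ≈ 77.49°
pole (s+20): 20 + j852 → |·| = √(20²+852²) = √726304 ≈ 852.23, ∠ = arctan(852/20) ≈ 88.66°
pole (s+80): 80 + j852 → |·| = √(80²+852²) = √732304 ≈ 855.75, ∠ = arctan(852/80) ≈ 84.64°
|H| = 2 · 7.4356e+05 / 7.293e+05 ≈ 2.0391
Gain = 20 log₁₀(2.0391) ≈ 6.19 dB
∠H = 167.22° − 173.30° = -6.08°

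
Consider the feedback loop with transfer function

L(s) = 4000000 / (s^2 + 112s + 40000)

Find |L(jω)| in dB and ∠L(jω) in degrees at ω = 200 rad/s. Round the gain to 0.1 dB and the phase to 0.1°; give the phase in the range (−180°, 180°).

At s = jω = j200:
quadratic: (j200)² + 112·j200 + 40000 = 0 + j22400 → |·| ≈ 22400, ∠ ≈ 90.00°
|L| = 4000000 / 22400 ≈ 178.57
Gain = 20 log₁₀(178.57) ≈ 45.04 dB
∠L = 0.00° − 90.00° = -90.00°

45.0 dB, -90.0°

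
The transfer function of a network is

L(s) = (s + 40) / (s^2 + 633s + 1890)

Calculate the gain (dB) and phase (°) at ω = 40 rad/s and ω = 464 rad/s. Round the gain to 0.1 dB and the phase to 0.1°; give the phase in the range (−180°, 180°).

Substitute s = j40:
Numerator: (j40) + 40 = 40 + j40
Denominator: (j40)^2 + 633(j40) + 1890 = 290 + j25320
|N| = √(40² + 40²) ≈ 56.569, ∠N ≈ 45.00°
|D| = √(290² + 25320²) ≈ 25322, ∠D ≈ 89.34°
|L| = 56.569 / 25322 ≈ 0.002234
Gain = 20 log₁₀(0.002234) ≈ -53.02 dB
∠L = 45.00° − 89.34° = -44.34°

Substitute s = j464:
Numerator: (j464) + 40 = 40 + j464
Denominator: (j464)^2 + 633(j464) + 1890 = -213406 + j293712
|N| = √(40² + 464²) ≈ 465.72, ∠N ≈ 85.07°
|D| = √(213406² + 293712²) ≈ 3.6305e+05, ∠D ≈ 126.00°
|L| = 465.72 / 3.6305e+05 ≈ 0.0012828
Gain = 20 log₁₀(0.0012828) ≈ -57.84 dB
∠L = 85.07° − 126.00° = -40.93°

ω = 40: -53.0 dB, -44.3°; ω = 464: -57.8 dB, -40.9°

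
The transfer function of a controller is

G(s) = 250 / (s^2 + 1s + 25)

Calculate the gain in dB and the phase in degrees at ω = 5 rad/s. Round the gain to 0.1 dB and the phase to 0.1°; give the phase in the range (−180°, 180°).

At s = jω = j5:
quadratic: (j5)² + 1·j5 + 25 = 0 + j5 → |·| ≈ 5, ∠ ≈ 90.00°
|G| = 250 / 5 ≈ 50
Gain = 20 log₁₀(50) ≈ 33.98 dB
∠G = 0.00° − 90.00° = -90.00°

34.0 dB, -90.0°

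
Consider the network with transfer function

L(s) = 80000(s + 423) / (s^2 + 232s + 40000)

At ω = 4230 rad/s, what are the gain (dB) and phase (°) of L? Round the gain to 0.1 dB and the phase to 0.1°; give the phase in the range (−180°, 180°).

25.6 dB, -92.6°

At s = jω = j4230:
zero (s+423): 423 + j4230 → |·| = √(423²+4230²) = √18071829 ≈ 4251.1, ∠ = arctan(4230/423) ≈ 84.29°
quadratic: (j4230)² + 232·j4230 + 40000 = -17852900 + j981360 → |·| ≈ 1.788e+07, ∠ ≈ 176.85°
|L| = 80000 · 4251.1 / 1.788e+07 ≈ 19.021
Gain = 20 log₁₀(19.021) ≈ 25.58 dB
∠L = 84.29° − 176.85° = -92.56°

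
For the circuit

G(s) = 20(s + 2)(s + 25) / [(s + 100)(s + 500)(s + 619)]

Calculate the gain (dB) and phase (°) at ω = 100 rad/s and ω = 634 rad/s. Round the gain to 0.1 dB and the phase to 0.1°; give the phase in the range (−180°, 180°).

ω = 100: -46.8 dB, 99.3°; ω = 634: -35.1 dB, -0.9°

At s = jω = j100:
zero (s+2): 2 + j100 → |·| = √(2²+100²) = √10004 ≈ 100.02, ∠ = arctan(100/2) ≈ 88.85°
zero (s+25): 25 + j100 → |·| = √(25²+100²) = √10625 ≈ 103.08, ∠ = arctan(100/25) ≈ 75.96°
pole (s+100): 100 + j100 → |·| = √(100²+100²) = √20000 ≈ 141.42, ∠ = arctan(100/100) ≈ 45.00°
pole (s+500): 500 + j100 → |·| = √(500²+100²) = √260000 ≈ 509.9, ∠ = arctan(100/500) ≈ 11.31°
pole (s+619): 619 + j100 → |·| = √(619²+100²) = √393161 ≈ 627.03, ∠ = arctan(100/619) ≈ 9.18°
|G| = 20 · 10310 / 4.5215e+07 ≈ 0.0045604
Gain = 20 log₁₀(0.0045604) ≈ -46.82 dB
∠G = 164.81° − 65.49° = 99.32°

At s = jω = j634:
zero (s+2): 2 + j634 → |·| = √(2²+634²) = √401960 ≈ 634, ∠ = arctan(634/2) ≈ 89.82°
zero (s+25): 25 + j634 → |·| = √(25²+634²) = √402581 ≈ 634.49, ∠ = arctan(634/25) ≈ 87.74°
pole (s+100): 100 + j634 → |·| = √(100²+634²) = √411956 ≈ 641.84, ∠ = arctan(634/100) ≈ 81.04°
pole (s+500): 500 + j634 → |·| = √(500²+634²) = √651956 ≈ 807.44, ∠ = arctan(634/500) ≈ 51.74°
pole (s+619): 619 + j634 → |·| = √(619²+634²) = √785117 ≈ 886.07, ∠ = arctan(634/619) ≈ 45.69°
|G| = 20 · 4.0227e+05 / 4.592e+08 ≈ 0.01752
Gain = 20 log₁₀(0.01752) ≈ -35.13 dB
∠G = 177.56° − 178.47° = -0.91°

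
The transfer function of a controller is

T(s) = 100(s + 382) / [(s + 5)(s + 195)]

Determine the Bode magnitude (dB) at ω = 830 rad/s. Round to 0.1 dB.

-17.8 dB

At s = jω = j830:
zero (s+382): 382 + j830 → |·| = √(382²+830²) = √834824 ≈ 913.69, ∠ = arctan(830/382) ≈ 65.29°
pole (s+5): 5 + j830 → |·| = √(5²+830²) = √688925 ≈ 830.02, ∠ = arctan(830/5) ≈ 89.65°
pole (s+195): 195 + j830 → |·| = √(195²+830²) = √726925 ≈ 852.6, ∠ = arctan(830/195) ≈ 76.78°
|T| = 100 · 913.69 / 7.0768e+05 ≈ 0.12911
Gain = 20 log₁₀(0.12911) ≈ -17.78 dB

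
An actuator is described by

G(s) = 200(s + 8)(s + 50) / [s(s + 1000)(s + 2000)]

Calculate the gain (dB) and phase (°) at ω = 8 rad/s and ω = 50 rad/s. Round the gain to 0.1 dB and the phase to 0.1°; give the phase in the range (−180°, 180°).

At s = jω = j8:
zero (s+8): 8 + j8 → |·| = √(8²+8²) = √128 ≈ 11.314, ∠ = arctan(8/8) ≈ 45.00°
zero (s+50): 50 + j8 → |·| = √(50²+8²) = √2564 ≈ 50.636, ∠ = arctan(8/50) ≈ 9.09°
pole (s+1000): 1000 + j8 → |·| = √(1000²+8²) = √1000064 ≈ 1000, ∠ = arctan(8/1000) ≈ 0.46°
pole (s+2000): 2000 + j8 → |·| = √(2000²+8²) = √4000064 ≈ 2000, ∠ = arctan(8/2000) ≈ 0.23°
pole at origin: |s| = 8, ∠ = 90.00° (in denominator)
|G| = 200 · 572.9 / 1.6e+07 ≈ 0.0071613
Gain = 20 log₁₀(0.0071613) ≈ -42.90 dB
∠G = 54.09° − 90.69° = -36.60°

At s = jω = j50:
zero (s+8): 8 + j50 → |·| = √(8²+50²) = √2564 ≈ 50.636, ∠ = arctan(50/8) ≈ 80.91°
zero (s+50): 50 + j50 → |·| = √(50²+50²) = √5000 ≈ 70.711, ∠ = arctan(50/50) ≈ 45.00°
pole (s+1000): 1000 + j50 → |·| = √(1000²+50²) = √1002500 ≈ 1001.2, ∠ = arctan(50/1000) ≈ 2.86°
pole (s+2000): 2000 + j50 → |·| = √(2000²+50²) = √4002500 ≈ 2000.6, ∠ = arctan(50/2000) ≈ 1.43°
pole at origin: |s| = 50, ∠ = 90.00° (in denominator)
|G| = 200 · 3580.5 / 1.0015e+08 ≈ 0.0071503
Gain = 20 log₁₀(0.0071503) ≈ -42.91 dB
∠G = 125.91° − 94.29° = 31.62°

ω = 8: -42.9 dB, -36.6°; ω = 50: -42.9 dB, 31.6°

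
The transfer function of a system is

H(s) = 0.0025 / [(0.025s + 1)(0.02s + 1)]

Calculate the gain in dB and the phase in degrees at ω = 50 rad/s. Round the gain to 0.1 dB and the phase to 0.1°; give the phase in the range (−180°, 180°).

-59.1 dB, -96.3°

At ω = 50 rad/s:
pole (1 + j50·0.025) = 1 + j1.25 → |·| ≈ 1.6008, ∠ ≈ 51.34°
pole (1 + j50·0.02) = 1 + j1 → |·| ≈ 1.4142, ∠ ≈ 45.00°
|H| = 0.0025 · 1 / (1.6008 · 1.4142) ≈ 0.0011043
Gain = 20 log₁₀(0.0011043) ≈ -59.14 dB
∠H = (0°) − (51.34° + 45.00°) = -96.34°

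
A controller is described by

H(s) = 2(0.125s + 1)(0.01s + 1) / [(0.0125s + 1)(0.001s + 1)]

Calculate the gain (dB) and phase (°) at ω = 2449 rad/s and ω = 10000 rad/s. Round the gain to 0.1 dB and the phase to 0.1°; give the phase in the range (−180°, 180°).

ω = 2449: 45.4 dB, 21.6°; ω = 10000: 46.0 dB, 5.6°

At ω = 2449 rad/s:
zero (1 + j2449·0.125) = 1 + j306.125 → |·| ≈ 306.13, ∠ ≈ 89.81°
zero (1 + j2449·0.01) = 1 + j24.49 → |·| ≈ 24.51, ∠ ≈ 87.66°
pole (1 + j2449·0.0125) = 1 + j30.6125 → |·| ≈ 30.629, ∠ ≈ 88.13°
pole (1 + j2449·0.001) = 1 + j2.449 → |·| ≈ 2.6453, ∠ ≈ 67.79°
|H| = 2 · 306.13 · 24.51 / (30.629 · 2.6453) ≈ 185.21
Gain = 20 log₁₀(185.21) ≈ 45.35 dB
∠H = (89.81° + 87.66°) − (88.13° + 67.79°) = 21.55°

At ω = 10000 rad/s:
zero (1 + j10000·0.125) = 1 + j1250 → |·| ≈ 1250, ∠ ≈ 89.95°
zero (1 + j10000·0.01) = 1 + j100 → |·| ≈ 100, ∠ ≈ 89.43°
pole (1 + j10000·0.0125) = 1 + j125 → |·| ≈ 125, ∠ ≈ 89.54°
pole (1 + j10000·0.001) = 1 + j10 → |·| ≈ 10.05, ∠ ≈ 84.29°
|H| = 2 · 1250 · 100 / (125 · 10.05) ≈ 199
Gain = 20 log₁₀(199) ≈ 45.98 dB
∠H = (89.95° + 89.43°) − (89.54° + 84.29°) = 5.55°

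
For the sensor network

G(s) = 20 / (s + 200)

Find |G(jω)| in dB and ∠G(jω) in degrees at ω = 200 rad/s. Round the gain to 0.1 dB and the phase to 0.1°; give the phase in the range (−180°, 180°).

-23.0 dB, -45.0°

Substitute s = j200:
Numerator: 20 = 20 + j0
Denominator: (j200) + 200 = 200 + j200
|N| = √(20² + 0²) ≈ 20, ∠N ≈ 0.00°
|D| = √(200² + 200²) ≈ 282.84, ∠D ≈ 45.00°
|G| = 20 / 282.84 ≈ 0.070711
Gain = 20 log₁₀(0.070711) ≈ -23.01 dB
∠G = 0.00° − 45.00° = -45.00°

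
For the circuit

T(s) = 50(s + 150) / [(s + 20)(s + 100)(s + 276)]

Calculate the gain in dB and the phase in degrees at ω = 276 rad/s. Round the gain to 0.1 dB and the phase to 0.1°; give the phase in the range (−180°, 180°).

-66.1 dB, -139.5°

At s = jω = j276:
zero (s+150): 150 + j276 → |·| = √(150²+276²) = √98676 ≈ 314.13, ∠ = arctan(276/150) ≈ 61.48°
pole (s+20): 20 + j276 → |·| = √(20²+276²) = √76576 ≈ 276.72, ∠ = arctan(276/20) ≈ 85.86°
pole (s+100): 100 + j276 → |·| = √(100²+276²) = √86176 ≈ 293.56, ∠ = arctan(276/100) ≈ 70.08°
pole (s+276): 276 + j276 → |·| = √(276²+276²) = √152352 ≈ 390.32, ∠ = arctan(276/276) ≈ 45.00°
|T| = 50 · 314.13 / 3.1707e+07 ≈ 0.00049536
Gain = 20 log₁₀(0.00049536) ≈ -66.10 dB
∠T = 61.48° − 200.94° = -139.46°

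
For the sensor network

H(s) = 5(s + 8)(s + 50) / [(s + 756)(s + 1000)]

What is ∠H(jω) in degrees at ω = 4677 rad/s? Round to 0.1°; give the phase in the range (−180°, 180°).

20.5°

At s = jω = j4677:
zero (s+8): 8 + j4677 → |·| = √(8²+4677²) = √21874393 ≈ 4677, ∠ = arctan(4677/8) ≈ 89.90°
zero (s+50): 50 + j4677 → |·| = √(50²+4677²) = √21876829 ≈ 4677.3, ∠ = arctan(4677/50) ≈ 89.39°
pole (s+756): 756 + j4677 → |·| = √(756²+4677²) = √22445865 ≈ 4737.7, ∠ = arctan(4677/756) ≈ 80.82°
pole (s+1000): 1000 + j4677 → |·| = √(1000²+4677²) = √22874329 ≈ 4782.7, ∠ = arctan(4677/1000) ≈ 77.93°
∠H = 179.29° − 158.75° = 20.54°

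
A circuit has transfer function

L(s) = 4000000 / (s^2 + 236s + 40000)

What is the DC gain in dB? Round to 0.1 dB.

40.0 dB

L(0) = 4000000 / 40000 = 100
20 log₁₀(100) ≈ 40.00 dB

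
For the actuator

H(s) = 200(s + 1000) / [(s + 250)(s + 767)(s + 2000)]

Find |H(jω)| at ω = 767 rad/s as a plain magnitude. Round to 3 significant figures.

0.000134

At s = jω = j767:
zero (s+1000): 1000 + j767 → |·| = √(1000²+767²) = √1588289 ≈ 1260.3, ∠ = arctan(767/1000) ≈ 37.49°
pole (s+250): 250 + j767 → |·| = √(250²+767²) = √650789 ≈ 806.71, ∠ = arctan(767/250) ≈ 71.95°
pole (s+767): 767 + j767 → |·| = √(767²+767²) = √1176578 ≈ 1084.7, ∠ = arctan(767/767) ≈ 45.00°
pole (s+2000): 2000 + j767 → |·| = √(2000²+767²) = √4588289 ≈ 2142, ∠ = arctan(767/2000) ≈ 20.98°
|H| = 200 · 1260.3 / 1.8743e+09 ≈ 0.00013448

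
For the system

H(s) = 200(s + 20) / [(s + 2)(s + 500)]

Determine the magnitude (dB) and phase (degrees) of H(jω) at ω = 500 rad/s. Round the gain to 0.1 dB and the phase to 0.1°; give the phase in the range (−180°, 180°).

At s = jω = j500:
zero (s+20): 20 + j500 → |·| = √(20²+500²) = √250400 ≈ 500.4, ∠ = arctan(500/20) ≈ 87.71°
pole (s+2): 2 + j500 → |·| = √(2²+500²) = √250004 ≈ 500, ∠ = arctan(500/2) ≈ 89.77°
pole (s+500): 500 + j500 → |·| = √(500²+500²) = √500000 ≈ 707.11, ∠ = arctan(500/500) ≈ 45.00°
|H| = 200 · 500.4 / 3.5356e+05 ≈ 0.28306
Gain = 20 log₁₀(0.28306) ≈ -10.96 dB
∠H = 87.71° − 134.77° = -47.06°

-11.0 dB, -47.1°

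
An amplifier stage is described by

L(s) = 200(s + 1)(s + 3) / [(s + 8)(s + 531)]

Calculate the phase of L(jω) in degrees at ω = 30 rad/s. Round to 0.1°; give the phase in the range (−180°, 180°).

At s = jω = j30:
zero (s+1): 1 + j30 → |·| = √(1²+30²) = √901 ≈ 30.017, ∠ = arctan(30/1) ≈ 88.09°
zero (s+3): 3 + j30 → |·| = √(3²+30²) = √909 ≈ 30.15, ∠ = arctan(30/3) ≈ 84.29°
pole (s+8): 8 + j30 → |·| = √(8²+30²) = √964 ≈ 31.048, ∠ = arctan(30/8) ≈ 75.07°
pole (s+531): 531 + j30 → |·| = √(531²+30²) = √282861 ≈ 531.85, ∠ = arctan(30/531) ≈ 3.23°
∠L = 172.38° − 78.30° = 94.08°

94.1°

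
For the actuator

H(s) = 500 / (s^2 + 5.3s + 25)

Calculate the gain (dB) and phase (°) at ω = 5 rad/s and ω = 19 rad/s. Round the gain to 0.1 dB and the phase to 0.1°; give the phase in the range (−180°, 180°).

ω = 5: 25.5 dB, -90.0°; ω = 19: 3.1 dB, -163.3°

At s = jω = j5:
quadratic: (j5)² + 5.3·j5 + 25 = 0 + j26.5 → |·| ≈ 26.5, ∠ ≈ 90.00°
|H| = 500 / 26.5 ≈ 18.868
Gain = 20 log₁₀(18.868) ≈ 25.51 dB
∠H = 0.00° − 90.00° = -90.00°

At s = jω = j19:
quadratic: (j19)² + 5.3·j19 + 25 = -336 + j100.7 → |·| ≈ 350.77, ∠ ≈ 163.32°
|H| = 500 / 350.77 ≈ 1.4254
Gain = 20 log₁₀(1.4254) ≈ 3.08 dB
∠H = 0.00° − 163.32° = -163.32°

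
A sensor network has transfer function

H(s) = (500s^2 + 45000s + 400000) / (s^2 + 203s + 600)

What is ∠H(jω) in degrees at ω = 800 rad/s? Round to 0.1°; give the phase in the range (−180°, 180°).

Substitute s = j800:
Numerator: 500(j800)^2 + 45000(j800) + 400000 = -319600000 + j36000000
Denominator: (j800)^2 + 203(j800) + 600 = -639400 + j162400
|N| = √(319600000² + 36000000²) ≈ 3.2162e+08, ∠N ≈ 173.57°
|D| = √(639400² + 162400²) ≈ 6.597e+05, ∠D ≈ 165.75°
∠H = 173.57° − 165.75° = 7.82°

7.8°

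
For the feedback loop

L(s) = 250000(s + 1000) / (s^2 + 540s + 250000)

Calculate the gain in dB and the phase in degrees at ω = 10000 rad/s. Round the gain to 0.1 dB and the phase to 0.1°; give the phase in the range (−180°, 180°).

28.0 dB, -92.6°

At s = jω = j10000:
zero (s+1000): 1000 + j10000 → |·| = √(1000²+10000²) = √101000000 ≈ 10050, ∠ = arctan(10000/1000) ≈ 84.29°
quadratic: (j10000)² + 540·j10000 + 250000 = -99750000 + j5400000 → |·| ≈ 9.9896e+07, ∠ ≈ 176.90°
|L| = 250000 · 10050 / 9.9896e+07 ≈ 25.151
Gain = 20 log₁₀(25.151) ≈ 28.01 dB
∠L = 84.29° − 176.90° = -92.61°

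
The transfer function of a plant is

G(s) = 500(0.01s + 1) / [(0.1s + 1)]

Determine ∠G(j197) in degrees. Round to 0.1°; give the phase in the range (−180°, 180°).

-24.0°

At ω = 197 rad/s:
zero (1 + j197·0.01) = 1 + j1.97 → |·| ≈ 2.2093, ∠ ≈ 63.09°
pole (1 + j197·0.1) = 1 + j19.7 → |·| ≈ 19.725, ∠ ≈ 87.09°
∠G = (63.09°) − (87.09°) = -24.00°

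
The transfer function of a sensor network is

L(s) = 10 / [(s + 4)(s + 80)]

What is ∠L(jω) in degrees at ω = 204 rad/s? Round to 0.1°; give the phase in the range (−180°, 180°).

At s = jω = j204:
pole (s+4): 4 + j204 → |·| = √(4²+204²) = √41632 ≈ 204.04, ∠ = arctan(204/4) ≈ 88.88°
pole (s+80): 80 + j204 → |·| = √(80²+204²) = √48016 ≈ 219.13, ∠ = arctan(204/80) ≈ 68.59°
∠L = 0.00° − 157.47° = -157.47°

-157.5°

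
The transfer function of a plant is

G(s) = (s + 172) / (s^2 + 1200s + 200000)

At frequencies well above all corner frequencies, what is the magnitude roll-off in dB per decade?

Each pole contributes −20 dB/decade at high frequency; each zero contributes +20 dB/decade.
Net: 1 zero(s) − 2 pole(s) → -20 dB/decade.

-20 dB/decade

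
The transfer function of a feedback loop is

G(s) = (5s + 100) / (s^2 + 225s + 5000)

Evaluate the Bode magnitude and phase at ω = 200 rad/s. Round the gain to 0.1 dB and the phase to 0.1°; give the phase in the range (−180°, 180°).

-35.1 dB, -43.6°

Substitute s = j200:
Numerator: 5(j200) + 100 = 100 + j1000
Denominator: (j200)^2 + 225(j200) + 5000 = -35000 + j45000
|N| = √(100² + 1000²) ≈ 1005, ∠N ≈ 84.29°
|D| = √(35000² + 45000²) ≈ 57009, ∠D ≈ 127.87°
|G| = 1005 / 57009 ≈ 0.017629
Gain = 20 log₁₀(0.017629) ≈ -35.08 dB
∠G = 84.29° − 127.87° = -43.58°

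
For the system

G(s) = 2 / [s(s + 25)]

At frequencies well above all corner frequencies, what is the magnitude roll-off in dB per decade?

-40 dB/decade

Each pole contributes −20 dB/decade at high frequency; each zero contributes +20 dB/decade.
Net: 0 zero(s) − 2 pole(s) → -40 dB/decade.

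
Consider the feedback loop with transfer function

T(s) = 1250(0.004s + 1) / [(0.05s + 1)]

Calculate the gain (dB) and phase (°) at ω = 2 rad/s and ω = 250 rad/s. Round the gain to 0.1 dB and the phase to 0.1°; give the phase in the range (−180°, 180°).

ω = 2: 61.9 dB, -5.3°; ω = 250: 43.0 dB, -40.4°

At ω = 2 rad/s:
zero (1 + j2·0.004) = 1 + j0.008 → |·| ≈ 1, ∠ ≈ 0.46°
pole (1 + j2·0.05) = 1 + j0.1 → |·| ≈ 1.005, ∠ ≈ 5.71°
|T| = 1250 · 1 / (1.005) ≈ 1243.8
Gain = 20 log₁₀(1243.8) ≈ 61.90 dB
∠T = (0.46°) − (5.71°) = -5.25°

At ω = 250 rad/s:
zero (1 + j250·0.004) = 1 + j1 → |·| ≈ 1.4142, ∠ ≈ 45.00°
pole (1 + j250·0.05) = 1 + j12.5 → |·| ≈ 12.54, ∠ ≈ 85.43°
|T| = 1250 · 1.4142 / (12.54) ≈ 140.97
Gain = 20 log₁₀(140.97) ≈ 42.98 dB
∠T = (45.00°) − (85.43°) = -40.43°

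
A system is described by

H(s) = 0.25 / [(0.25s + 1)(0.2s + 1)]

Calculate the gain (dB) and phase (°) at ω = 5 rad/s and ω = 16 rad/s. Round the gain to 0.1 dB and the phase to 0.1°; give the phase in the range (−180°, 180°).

At ω = 5 rad/s:
pole (1 + j5·0.25) = 1 + j1.25 → |·| ≈ 1.6008, ∠ ≈ 51.34°
pole (1 + j5·0.2) = 1 + j1 → |·| ≈ 1.4142, ∠ ≈ 45.00°
|H| = 0.25 · 1 / (1.6008 · 1.4142) ≈ 0.11043
Gain = 20 log₁₀(0.11043) ≈ -19.14 dB
∠H = (0°) − (51.34° + 45.00°) = -96.34°

At ω = 16 rad/s:
pole (1 + j16·0.25) = 1 + j4 → |·| ≈ 4.1231, ∠ ≈ 75.96°
pole (1 + j16·0.2) = 1 + j3.2 → |·| ≈ 3.3526, ∠ ≈ 72.65°
|H| = 0.25 · 1 / (4.1231 · 3.3526) ≈ 0.018086
Gain = 20 log₁₀(0.018086) ≈ -34.85 dB
∠H = (0°) − (75.96° + 72.65°) = -148.61°

ω = 5: -19.1 dB, -96.3°; ω = 16: -34.9 dB, -148.6°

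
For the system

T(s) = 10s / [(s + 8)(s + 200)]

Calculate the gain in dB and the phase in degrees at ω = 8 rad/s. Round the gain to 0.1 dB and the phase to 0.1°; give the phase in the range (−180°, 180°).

At s = jω = j8:
zero at origin: s = j8 → |·| = 8, ∠ = 90.00°
pole (s+8): 8 + j8 → |·| = √(8²+8²) = √128 ≈ 11.314, ∠ = arctan(8/8) ≈ 45.00°
pole (s+200): 200 + j8 → |·| = √(200²+8²) = √40064 ≈ 200.16, ∠ = arctan(8/200) ≈ 2.29°
|T| = 10 · 8 / 2264.6 ≈ 0.035326
Gain = 20 log₁₀(0.035326) ≈ -29.04 dB
∠T = 90.00° − 47.29° = 42.71°

-29.0 dB, 42.7°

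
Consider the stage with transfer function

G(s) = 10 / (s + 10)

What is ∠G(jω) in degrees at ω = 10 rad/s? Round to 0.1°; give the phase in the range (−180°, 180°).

Substitute s = j10:
Numerator: 10 = 10 + j0
Denominator: (j10) + 10 = 10 + j10
|N| = √(10² + 0²) ≈ 10, ∠N ≈ 0.00°
|D| = √(10² + 10²) ≈ 14.142, ∠D ≈ 45.00°
∠G = 0.00° − 45.00° = -45.00°

-45.0°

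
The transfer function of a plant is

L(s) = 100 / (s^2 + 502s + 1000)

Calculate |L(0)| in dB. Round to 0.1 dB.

L(0) = 100 / 1000 = 0.1
20 log₁₀(0.1) ≈ -20.00 dB

-20.0 dB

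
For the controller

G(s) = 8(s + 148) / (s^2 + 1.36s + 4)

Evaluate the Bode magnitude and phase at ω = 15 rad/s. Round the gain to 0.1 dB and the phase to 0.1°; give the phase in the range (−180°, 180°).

At s = jω = j15:
zero (s+148): 148 + j15 → |·| = √(148²+15²) = √22129 ≈ 148.76, ∠ = arctan(15/148) ≈ 5.79°
quadratic: (j15)² + 1.36·j15 + 4 = -221 + j20.4 → |·| ≈ 221.94, ∠ ≈ 174.73°
|G| = 8 · 148.76 / 221.94 ≈ 5.3622
Gain = 20 log₁₀(5.3622) ≈ 14.59 dB
∠G = 5.79° − 174.73° = -168.94°

14.6 dB, -168.9°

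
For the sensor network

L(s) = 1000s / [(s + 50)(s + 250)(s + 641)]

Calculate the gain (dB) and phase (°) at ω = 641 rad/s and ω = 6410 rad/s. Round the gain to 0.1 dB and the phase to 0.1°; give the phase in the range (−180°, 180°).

At s = jω = j641:
zero at origin: s = j641 → |·| = 641, ∠ = 90.00°
pole (s+50): 50 + j641 → |·| = √(50²+641²) = √413381 ≈ 642.95, ∠ = arctan(641/50) ≈ 85.54°
pole (s+250): 250 + j641 → |·| = √(250²+641²) = √473381 ≈ 688.03, ∠ = arctan(641/250) ≈ 68.69°
pole (s+641): 641 + j641 → |·| = √(641²+641²) = √821762 ≈ 906.51, ∠ = arctan(641/641) ≈ 45.00°
|L| = 1000 · 641 / 4.0101e+08 ≈ 0.0015985
Gain = 20 log₁₀(0.0015985) ≈ -55.93 dB
∠L = 90.00° − 199.23° = -109.23°

At s = jω = j6410:
zero at origin: s = j6410 → |·| = 6410, ∠ = 90.00°
pole (s+50): 50 + j6410 → |·| = √(50²+6410²) = √41090600 ≈ 6410.2, ∠ = arctan(6410/50) ≈ 89.55°
pole (s+250): 250 + j6410 → |·| = √(250²+6410²) = √41150600 ≈ 6414.9, ∠ = arctan(6410/250) ≈ 87.77°
pole (s+641): 641 + j6410 → |·| = √(641²+6410²) = √41498981 ≈ 6442, ∠ = arctan(6410/641) ≈ 84.29°
|L| = 1000 · 6410 / 2.649e+11 ≈ 2.4198e-05
Gain = 20 log₁₀(2.4198e-05) ≈ -92.32 dB
∠L = 90.00° − 261.61° = -171.61°

ω = 641: -55.9 dB, -109.2°; ω = 6410: -92.3 dB, -171.6°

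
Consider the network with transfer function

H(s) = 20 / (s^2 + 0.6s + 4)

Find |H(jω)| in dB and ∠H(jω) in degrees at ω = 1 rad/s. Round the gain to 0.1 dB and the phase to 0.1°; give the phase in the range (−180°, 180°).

At s = jω = j1:
quadratic: (j1)² + 0.6·j1 + 4 = 3 + j0.6 → |·| ≈ 3.0594, ∠ ≈ 11.31°
|H| = 20 / 3.0594 ≈ 6.5372
Gain = 20 log₁₀(6.5372) ≈ 16.31 dB
∠H = 0.00° − 11.31° = -11.31°

16.3 dB, -11.3°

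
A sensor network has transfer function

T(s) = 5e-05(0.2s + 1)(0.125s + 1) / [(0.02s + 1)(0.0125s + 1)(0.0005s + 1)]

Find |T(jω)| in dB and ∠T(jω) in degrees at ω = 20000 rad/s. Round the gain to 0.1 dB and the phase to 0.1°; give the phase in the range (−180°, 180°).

-66.1 dB, -84.0°

At ω = 20000 rad/s:
zero (1 + j20000·0.2) = 1 + j4000 → |·| ≈ 4000, ∠ ≈ 89.99°
zero (1 + j20000·0.125) = 1 + j2500 → |·| ≈ 2500, ∠ ≈ 89.98°
pole (1 + j20000·0.02) = 1 + j400 → |·| ≈ 400, ∠ ≈ 89.86°
pole (1 + j20000·0.0125) = 1 + j250 → |·| ≈ 250, ∠ ≈ 89.77°
pole (1 + j20000·0.0005) = 1 + j10 → |·| ≈ 10.05, ∠ ≈ 84.29°
|T| = 5e-05 · 4000 · 2500 / (400 · 250 · 10.05) ≈ 0.00049751
Gain = 20 log₁₀(0.00049751) ≈ -66.06 dB
∠T = (89.99° + 89.98°) − (89.86° + 89.77° + 84.29°) = -83.95°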